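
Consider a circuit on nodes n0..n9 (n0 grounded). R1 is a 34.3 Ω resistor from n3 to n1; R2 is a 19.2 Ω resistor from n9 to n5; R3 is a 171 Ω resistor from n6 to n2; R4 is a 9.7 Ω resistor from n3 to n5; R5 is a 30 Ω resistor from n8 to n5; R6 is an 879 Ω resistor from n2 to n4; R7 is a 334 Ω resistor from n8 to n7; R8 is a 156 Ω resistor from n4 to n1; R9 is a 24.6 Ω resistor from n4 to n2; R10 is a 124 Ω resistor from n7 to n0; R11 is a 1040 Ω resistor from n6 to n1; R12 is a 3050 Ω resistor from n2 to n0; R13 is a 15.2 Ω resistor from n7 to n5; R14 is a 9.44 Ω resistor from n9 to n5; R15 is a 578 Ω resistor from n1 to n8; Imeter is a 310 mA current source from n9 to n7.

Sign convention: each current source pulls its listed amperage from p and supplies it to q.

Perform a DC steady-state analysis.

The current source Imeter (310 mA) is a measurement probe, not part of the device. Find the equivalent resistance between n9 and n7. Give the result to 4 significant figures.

R_eq = 20.85 Ω

Apply KCL at each of the 9 non-ground nodes and solve the resulting linear system.
Node n1: branches {R1, R8, R11, R15} → V_1 = -4.259
Node n2: branches {R3, R6, R9, R12} → V_2 = -4.051
Node n3: branches {R1, R4} → V_3 = -4.321
Node n4: branches {R6, R8, R9} → V_4 = -4.078
Node n5: branches {R2, R4, R5, R13, R14} → V_5 = -4.338
Node n6: branches {R3, R11} → V_6 = -4.080
Node n7: branches {R7, R10, R13, Imeter} → V_7 = 0.1647
Node n8: branches {R5, R7, R15} → V_8 = -3.981
Node n9: branches {R2, R14, Imeter} → V_9 = -6.300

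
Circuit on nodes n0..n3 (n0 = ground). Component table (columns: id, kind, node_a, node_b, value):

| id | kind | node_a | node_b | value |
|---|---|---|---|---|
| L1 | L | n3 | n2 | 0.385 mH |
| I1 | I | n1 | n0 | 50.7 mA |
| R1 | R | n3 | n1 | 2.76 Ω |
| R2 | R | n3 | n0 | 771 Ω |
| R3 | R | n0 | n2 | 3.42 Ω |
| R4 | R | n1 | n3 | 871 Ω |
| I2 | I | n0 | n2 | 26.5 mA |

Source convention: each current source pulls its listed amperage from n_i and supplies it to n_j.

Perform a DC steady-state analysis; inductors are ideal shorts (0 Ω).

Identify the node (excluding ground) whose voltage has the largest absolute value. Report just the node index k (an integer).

1

Element admittances at DC:
  L1: short n3↔n2 (DC inductor)
  I1: injects 0.0507 A into n0 (from n1)
  Y(R1) = 0.3623 S between n3,n1
  Y(R2) = 0.001297 S between n3,n0
  Y(R3) = 0.2924 S between n0,n2
  Y(R4) = 0.001148 S between n1,n3
  I2: injects 0.0265 A into n2 (from n0)
Assemble and solve the 4×4 MNA system:
  V(n1)=-0.2219  V(n2)=-0.08240  V(n3)=-0.08240
  i(L1)=-0.05059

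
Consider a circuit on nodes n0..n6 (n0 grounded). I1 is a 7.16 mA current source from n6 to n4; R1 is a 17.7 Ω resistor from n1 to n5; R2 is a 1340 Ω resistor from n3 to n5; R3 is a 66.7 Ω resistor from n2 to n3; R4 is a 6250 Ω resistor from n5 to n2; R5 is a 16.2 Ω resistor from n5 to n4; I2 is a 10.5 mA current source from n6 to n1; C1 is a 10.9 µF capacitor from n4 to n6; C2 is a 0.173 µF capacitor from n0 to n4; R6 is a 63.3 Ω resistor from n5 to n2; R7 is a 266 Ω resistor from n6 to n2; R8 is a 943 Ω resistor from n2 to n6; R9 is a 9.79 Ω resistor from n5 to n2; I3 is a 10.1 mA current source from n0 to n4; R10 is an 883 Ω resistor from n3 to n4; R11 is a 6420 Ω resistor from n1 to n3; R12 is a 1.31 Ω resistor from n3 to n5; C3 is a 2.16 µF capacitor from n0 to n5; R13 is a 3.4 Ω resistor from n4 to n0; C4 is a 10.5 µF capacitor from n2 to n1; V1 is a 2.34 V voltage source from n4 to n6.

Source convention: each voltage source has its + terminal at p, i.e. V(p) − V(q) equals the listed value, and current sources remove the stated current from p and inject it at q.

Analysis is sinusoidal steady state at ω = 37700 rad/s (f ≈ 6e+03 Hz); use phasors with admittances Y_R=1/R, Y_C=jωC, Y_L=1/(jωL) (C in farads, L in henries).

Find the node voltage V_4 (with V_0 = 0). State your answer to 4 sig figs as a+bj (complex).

MNA unknowns: 6 node voltages V₁..V_6 plus 1 source current (V1)
I1: z[6]−=0.00716, z[4]+=0.00716
R1: Y=0.05650+0.000j on G[1,5]
R2: Y=0.0007463+0.000j on G[3,5]
R3: Y=0.01499+0.000j on G[2,3]
R4: Y=0.0001600+0.000j on G[5,2]
R5: Y=0.06173+0.000j on G[5,4]
I2: z[6]−=0.0105, z[1]+=0.0105
C1: Y=0.000+0.4109j on G[4,6]
C2: Y=0.000+0.006522j on G[0,4]
R6: Y=0.01580+0.000j on G[5,2]
R7: Y=0.003759+0.000j on G[6,2]
R8: Y=0.001060+0.000j on G[2,6]
R9: Y=0.1021+0.000j on G[5,2]
I3: z[0]−=0.0101, z[4]+=0.0101
R10: Y=0.001133+0.000j on G[3,4]
R11: Y=0.0001558+0.000j on G[1,3]
R12: Y=0.7634+0.000j on G[3,5]
C3: Y=0.000+0.08143j on G[0,5]
R13: Y=0.2941+0.000j on G[4,0]
C4: Y=0.000+0.3958j on G[2,1]
V1: row V4−V6=2.34, i_V1 at 4,6
solve → V1=0.005151-0.02983j, V2=0.002471-0.003093j, V3=0.006602-0.01094j, V4=0.03121-0.002532j, V5=0.006647-0.01110j, V6=-2.309-0.002532j
aux → i_V1=0.006520-0.9616j

0.03121-0.002532j V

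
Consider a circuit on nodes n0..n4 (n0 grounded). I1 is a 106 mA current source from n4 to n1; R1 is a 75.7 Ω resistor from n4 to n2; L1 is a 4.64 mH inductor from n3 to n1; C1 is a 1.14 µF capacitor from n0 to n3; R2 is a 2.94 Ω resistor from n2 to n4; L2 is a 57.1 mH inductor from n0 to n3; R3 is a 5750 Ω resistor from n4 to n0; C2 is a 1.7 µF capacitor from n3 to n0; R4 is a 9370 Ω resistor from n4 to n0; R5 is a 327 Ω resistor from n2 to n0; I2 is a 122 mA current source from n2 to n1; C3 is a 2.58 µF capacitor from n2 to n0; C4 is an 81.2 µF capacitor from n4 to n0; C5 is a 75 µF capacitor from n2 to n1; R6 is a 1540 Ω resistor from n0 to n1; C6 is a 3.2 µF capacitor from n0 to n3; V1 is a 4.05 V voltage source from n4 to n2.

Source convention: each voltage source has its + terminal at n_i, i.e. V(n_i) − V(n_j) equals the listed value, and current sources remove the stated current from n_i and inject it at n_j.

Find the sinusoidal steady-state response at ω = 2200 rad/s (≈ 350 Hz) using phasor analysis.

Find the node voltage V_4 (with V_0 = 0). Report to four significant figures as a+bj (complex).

0.2426-0.03349j V

MNA unknowns: 4 node voltages V₁..V_4 plus 1 source current (V1)
I1: z[4]−=0.106, z[1]+=0.106
R1: Y=0.01321+0.000j on G[4,2]
L1: Y=0.000-0.09796j on G[3,1]
C1: Y=0.000+0.002508j on G[0,3]
R2: Y=0.3401+0.000j on G[2,4]
L2: Y=0.000-0.007961j on G[0,3]
R3: Y=0.0001739+0.000j on G[4,0]
C2: Y=0.000+0.003740j on G[3,0]
R4: Y=0.0001067+0.000j on G[4,0]
R5: Y=0.003058+0.000j on G[2,0]
I2: z[2]−=0.122, z[1]+=0.122
C3: Y=0.000+0.005676j on G[2,0]
C4: Y=0.000+0.1786j on G[4,0]
C5: Y=0.000+0.1650j on G[2,1]
R6: Y=0.0006494+0.000j on G[0,1]
C6: Y=0.000+0.007040j on G[0,3]
V1: row V4−V2=4.05, i_V1 at 4,2
solve → V1=-3.676-1.383j, V2=-3.807-0.03349j, V3=-3.888-1.462j, V4=0.2426-0.03349j
aux → i_V1=-1.543-0.04332j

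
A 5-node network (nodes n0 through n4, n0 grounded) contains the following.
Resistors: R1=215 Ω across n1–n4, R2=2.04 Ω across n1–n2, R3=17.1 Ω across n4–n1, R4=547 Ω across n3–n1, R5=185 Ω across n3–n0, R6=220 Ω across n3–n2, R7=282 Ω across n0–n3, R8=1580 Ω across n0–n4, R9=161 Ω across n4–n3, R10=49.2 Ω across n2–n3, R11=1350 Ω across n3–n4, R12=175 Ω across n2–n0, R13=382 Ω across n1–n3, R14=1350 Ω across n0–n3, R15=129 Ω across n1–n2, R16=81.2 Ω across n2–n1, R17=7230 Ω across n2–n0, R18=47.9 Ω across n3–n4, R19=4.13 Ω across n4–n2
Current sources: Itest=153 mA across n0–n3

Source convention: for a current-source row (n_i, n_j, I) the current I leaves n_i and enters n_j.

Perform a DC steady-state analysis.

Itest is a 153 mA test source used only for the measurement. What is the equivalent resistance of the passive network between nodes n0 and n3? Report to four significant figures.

R_eq = 64.52 Ω

Element admittances at DC:
  Y(R1) = 0.004651 S between n1,n4
  Y(R2) = 0.4902 S between n1,n2
  Y(R3) = 0.05848 S between n4,n1
  Y(R4) = 0.001828 S between n3,n1
  Y(R5) = 0.005405 S between n3,n0
  Y(R6) = 0.004545 S between n3,n2
  Y(R7) = 0.003546 S between n0,n3
  Y(R8) = 0.0006329 S between n0,n4
  Y(R9) = 0.006211 S between n4,n3
  Y(R10) = 0.02033 S between n2,n3
  Y(R11) = 0.0007407 S between n3,n4
  Y(R12) = 0.005714 S between n2,n0
  Y(R13) = 0.002618 S between n1,n3
  Y(R14) = 0.0007407 S between n0,n3
  Y(R15) = 0.007752 S between n1,n2
  Y(R16) = 0.01232 S between n2,n1
  Y(R17) = 0.0001383 S between n2,n0
  Y(R18) = 0.02088 S between n3,n4
  Y(R19) = 0.2421 S between n4,n2
  Itest: injects 0.153 A into n3 (from n0)
Assemble and solve the 4×4 MNA system:
  V(n1)=8.848  V(n2)=8.832  V(n3)=9.871  V(n4)=8.905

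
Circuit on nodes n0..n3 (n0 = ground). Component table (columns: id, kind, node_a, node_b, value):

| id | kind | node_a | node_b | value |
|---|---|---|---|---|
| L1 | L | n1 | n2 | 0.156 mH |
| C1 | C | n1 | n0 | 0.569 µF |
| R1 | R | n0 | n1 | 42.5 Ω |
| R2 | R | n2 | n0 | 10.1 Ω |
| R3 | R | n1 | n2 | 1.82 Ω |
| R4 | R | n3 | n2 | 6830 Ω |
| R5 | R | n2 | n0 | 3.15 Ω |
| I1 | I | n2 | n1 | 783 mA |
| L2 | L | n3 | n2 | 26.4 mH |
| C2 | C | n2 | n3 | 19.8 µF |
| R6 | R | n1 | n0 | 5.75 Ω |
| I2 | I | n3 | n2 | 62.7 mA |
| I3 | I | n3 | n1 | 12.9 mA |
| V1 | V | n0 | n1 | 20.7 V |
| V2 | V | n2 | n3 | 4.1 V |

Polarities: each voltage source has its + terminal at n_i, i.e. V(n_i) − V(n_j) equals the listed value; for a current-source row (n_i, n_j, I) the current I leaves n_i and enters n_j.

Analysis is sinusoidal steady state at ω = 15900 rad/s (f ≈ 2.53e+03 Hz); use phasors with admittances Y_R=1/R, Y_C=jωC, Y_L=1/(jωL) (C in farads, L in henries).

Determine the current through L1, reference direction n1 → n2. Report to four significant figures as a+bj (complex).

Element admittances at ω=15900 rad/s:
  Y(L1) = 0.000-0.4032j S between n1,n2
  Y(C1) = 0.000+0.009047j S between n1,n0
  Y(R1) = 0.02353+0.000j S between n0,n1
  Y(R2) = 0.09901+0.000j S between n2,n0
  Y(R3) = 0.5495+0.000j S between n1,n2
  Y(R4) = 0.0001464+0.000j S between n3,n2
  Y(R5) = 0.3175+0.000j S between n2,n0
  I1: injects 0.783 A into n1 (from n2)
  Y(L2) = 0.000-0.002382j S between n3,n2
  Y(C2) = 0.000+0.3148j S between n2,n3
  Y(R6) = 0.1739+0.000j S between n1,n0
  I2: injects 0.0627 A into n2 (from n3)
  I3: injects 0.0129 A into n1 (from n3)
  V1: constraint V(n0)−V(n1) = 20.7
  V2: constraint V(n2)−V(n3) = 4.1
Assemble and solve the 5×5 MNA system:
  V(n1)=-20.70+0.000j  V(n2)=-13.80+2.880j  V(n3)=-17.90+2.880j
  i(V1)=-9.835+1.012j  i(V2)=0.07500-1.281j

-1.161+2.781j A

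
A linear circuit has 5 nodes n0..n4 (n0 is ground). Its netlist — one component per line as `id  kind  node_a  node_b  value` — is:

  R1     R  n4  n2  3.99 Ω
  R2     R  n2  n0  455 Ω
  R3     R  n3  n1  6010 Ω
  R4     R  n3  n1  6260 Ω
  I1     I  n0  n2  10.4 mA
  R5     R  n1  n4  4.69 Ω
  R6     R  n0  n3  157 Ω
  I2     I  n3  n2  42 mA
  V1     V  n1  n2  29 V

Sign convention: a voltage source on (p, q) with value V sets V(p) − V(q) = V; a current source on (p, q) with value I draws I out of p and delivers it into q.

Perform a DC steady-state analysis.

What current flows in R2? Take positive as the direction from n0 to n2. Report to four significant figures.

Apply KCL at each of the 4 non-ground nodes and solve the resulting linear system.
Node n1: branches {R3, R4, R5, V1} → V_1 = 45.49
Node n2: branches {R1, R2, I1, I2, V1} → V_2 = 16.49
Node n3: branches {R3, R4, R6, I2} → V_3 = -4.057
Node n4: branches {R1, R5} → V_4 = 29.82
Source currents: i(V1)=-3.357

-0.03624 A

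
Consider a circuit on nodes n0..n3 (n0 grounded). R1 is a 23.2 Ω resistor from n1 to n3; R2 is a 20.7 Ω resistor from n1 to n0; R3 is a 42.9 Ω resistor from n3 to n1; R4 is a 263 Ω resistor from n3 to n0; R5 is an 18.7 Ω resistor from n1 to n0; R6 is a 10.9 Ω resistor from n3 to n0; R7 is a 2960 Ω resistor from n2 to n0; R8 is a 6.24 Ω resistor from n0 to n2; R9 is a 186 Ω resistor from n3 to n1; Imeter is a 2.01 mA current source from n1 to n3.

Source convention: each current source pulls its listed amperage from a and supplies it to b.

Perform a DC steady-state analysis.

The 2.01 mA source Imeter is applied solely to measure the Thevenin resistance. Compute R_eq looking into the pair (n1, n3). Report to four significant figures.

R_eq = 8.259 Ω

Element admittances at DC:
  Y(R1) = 0.04310 S between n1,n3
  Y(R2) = 0.04831 S between n1,n0
  Y(R3) = 0.02331 S between n3,n1
  Y(R4) = 0.003802 S between n3,n0
  Y(R5) = 0.05348 S between n1,n0
  Y(R6) = 0.09174 S between n3,n0
  Y(R7) = 0.0003378 S between n2,n0
  Y(R8) = 0.1603 S between n0,n2
  Y(R9) = 0.005376 S between n3,n1
  Imeter: injects 0.00201 A into n3 (from n1)
Assemble and solve the 3×3 MNA system:
  V(n1)=-0.008038  V(n2)=0.000  V(n3)=0.008563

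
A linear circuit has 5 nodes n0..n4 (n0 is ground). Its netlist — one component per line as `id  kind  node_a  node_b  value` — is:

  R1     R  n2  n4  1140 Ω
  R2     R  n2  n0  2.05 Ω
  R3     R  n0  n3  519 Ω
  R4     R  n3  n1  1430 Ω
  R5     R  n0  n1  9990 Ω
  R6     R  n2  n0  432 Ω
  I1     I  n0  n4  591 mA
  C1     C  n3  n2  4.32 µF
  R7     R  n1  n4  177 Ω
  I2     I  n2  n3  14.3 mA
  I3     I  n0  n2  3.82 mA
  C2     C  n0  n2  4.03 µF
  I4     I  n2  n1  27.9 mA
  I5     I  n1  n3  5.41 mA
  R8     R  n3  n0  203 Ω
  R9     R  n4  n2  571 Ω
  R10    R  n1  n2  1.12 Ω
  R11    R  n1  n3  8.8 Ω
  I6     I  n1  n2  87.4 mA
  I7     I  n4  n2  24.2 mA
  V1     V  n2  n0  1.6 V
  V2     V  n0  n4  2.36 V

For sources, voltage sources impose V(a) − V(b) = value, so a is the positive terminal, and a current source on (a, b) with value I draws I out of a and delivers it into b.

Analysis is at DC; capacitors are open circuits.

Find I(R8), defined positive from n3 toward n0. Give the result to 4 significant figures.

Apply KCL at each of the 4 non-ground nodes and solve the resulting linear system.
Node n1: branches {R4, R5, R7, I4, I5, R10, R11, I6} → V_1 = 1.513
Node n2: branches {R1, R2, R6, C1, I2, I3, C2, I4, R9, R10, I6, I7, V1} → V_2 = 1.600
Node n3: branches {R3, R4, C1, I2, I5, R8, R11} → V_3 = 1.590
Node n4: branches {R1, I1, R7, R9, I7, V2} → V_4 = -2.360
Source currents: i(V1)=-0.7995, i(V2)=-0.5991

0.007831 A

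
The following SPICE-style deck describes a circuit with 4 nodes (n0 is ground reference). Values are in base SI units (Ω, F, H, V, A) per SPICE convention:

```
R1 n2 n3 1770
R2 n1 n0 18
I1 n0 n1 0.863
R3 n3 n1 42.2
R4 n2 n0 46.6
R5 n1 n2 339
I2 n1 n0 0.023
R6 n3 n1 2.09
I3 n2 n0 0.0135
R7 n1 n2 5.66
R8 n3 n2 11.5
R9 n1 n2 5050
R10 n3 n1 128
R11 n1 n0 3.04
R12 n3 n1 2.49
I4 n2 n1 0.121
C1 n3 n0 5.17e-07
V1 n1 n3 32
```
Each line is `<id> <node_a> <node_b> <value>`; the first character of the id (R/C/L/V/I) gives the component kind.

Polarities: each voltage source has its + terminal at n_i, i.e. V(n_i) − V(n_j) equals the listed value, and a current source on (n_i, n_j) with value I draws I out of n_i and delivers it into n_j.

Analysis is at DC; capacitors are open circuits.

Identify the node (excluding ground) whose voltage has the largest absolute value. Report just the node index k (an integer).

MNA unknowns: 3 node voltages V₁..V_3 plus 1 source current (V1)
R1: Y=0.0005650 on G[2,3]
R2: Y=0.05556 on G[1,0]
I1: z[0]−=0.863, z[1]+=0.863
R3: Y=0.02370 on G[3,1]
R4: Y=0.02146 on G[2,0]
R5: Y=0.002950 on G[1,2]
I2: z[1]−=0.023, z[0]+=0.023
R6: Y=0.4785 on G[3,1]
I3: z[2]−=0.0135, z[0]+=0.0135
R7: Y=0.1767 on G[1,2]
R8: Y=0.08696 on G[3,2]
R9: Y=0.0001980 on G[1,2]
R10: Y=0.007812 on G[3,1]
R11: Y=0.3289 on G[1,0]
R12: Y=0.4016 on G[3,1]
I4: z[2]−=0.121, z[1]+=0.121
C1: Y=0.000 on G[3,0]
V1: row V1−V3=32, i_V1 at 1,3
solve → V1=2.583, V2=-7.772, V3=-29.42
aux → i_V1=-31.07

3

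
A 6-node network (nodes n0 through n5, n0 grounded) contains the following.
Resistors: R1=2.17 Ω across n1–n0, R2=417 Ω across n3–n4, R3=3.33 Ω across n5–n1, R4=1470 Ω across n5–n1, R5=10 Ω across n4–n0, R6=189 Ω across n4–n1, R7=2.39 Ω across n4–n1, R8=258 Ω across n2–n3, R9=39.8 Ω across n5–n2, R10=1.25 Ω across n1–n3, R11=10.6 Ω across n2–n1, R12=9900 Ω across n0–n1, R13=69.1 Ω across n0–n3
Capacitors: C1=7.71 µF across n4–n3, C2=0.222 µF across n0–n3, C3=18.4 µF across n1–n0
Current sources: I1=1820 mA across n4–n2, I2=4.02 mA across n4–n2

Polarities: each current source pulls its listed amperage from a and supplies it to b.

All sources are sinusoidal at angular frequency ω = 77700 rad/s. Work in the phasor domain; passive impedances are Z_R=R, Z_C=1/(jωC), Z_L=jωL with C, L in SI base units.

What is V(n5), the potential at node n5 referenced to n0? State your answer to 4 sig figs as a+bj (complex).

1.160-0.1279j V

MNA unknowns: 5 node voltages V₁..V_5
R1: Y=0.4608+0.000j on G[1,0]
R2: Y=0.002398+0.000j on G[3,4]
R3: Y=0.3003+0.000j on G[5,1]
C1: Y=0.000+0.5991j on G[4,3]
C2: Y=0.000+0.01725j on G[0,3]
R4: Y=0.0006803+0.000j on G[5,1]
R5: Y=0.1000+0.000j on G[4,0]
C3: Y=0.000+1.430j on G[1,0]
R6: Y=0.005291+0.000j on G[4,1]
I1: z[4]−=1.82, z[2]+=1.82
R7: Y=0.4184+0.000j on G[4,1]
R8: Y=0.003876+0.000j on G[2,3]
R9: Y=0.02513+0.000j on G[5,2]
R10: Y=0.8000+0.000j on G[1,3]
R11: Y=0.09434+0.000j on G[2,1]
R12: Y=0.0001010+0.000j on G[0,1]
R13: Y=0.01447+0.000j on G[0,3]
I2: z[4]−=0.00402, z[2]+=0.00402
solve → V1=0.004559-0.1265j, V2=15.00-0.1440j, V3=-1.013-0.6744j, V4=-1.800+0.7905j, V5=1.160-0.1279j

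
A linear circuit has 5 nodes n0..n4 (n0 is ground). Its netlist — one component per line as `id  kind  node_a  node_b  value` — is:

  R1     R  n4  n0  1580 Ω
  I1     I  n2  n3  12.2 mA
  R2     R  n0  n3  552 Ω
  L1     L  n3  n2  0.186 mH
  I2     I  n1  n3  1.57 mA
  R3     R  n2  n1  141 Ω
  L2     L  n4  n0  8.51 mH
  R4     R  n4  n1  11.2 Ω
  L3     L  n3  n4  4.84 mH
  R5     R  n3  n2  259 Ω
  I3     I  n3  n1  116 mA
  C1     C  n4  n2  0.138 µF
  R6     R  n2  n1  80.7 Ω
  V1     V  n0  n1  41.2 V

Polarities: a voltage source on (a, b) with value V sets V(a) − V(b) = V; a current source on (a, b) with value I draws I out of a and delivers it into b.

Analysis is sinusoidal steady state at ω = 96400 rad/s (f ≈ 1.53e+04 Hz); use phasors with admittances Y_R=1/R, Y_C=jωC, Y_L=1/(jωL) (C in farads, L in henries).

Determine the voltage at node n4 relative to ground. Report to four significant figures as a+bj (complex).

-41.08-0.7075j V

Apply KCL at each of the 4 non-ground nodes and solve the resulting linear system.
Node n1: branches {I2, R3, R4, I3, R6, V1} → V_1 = -41.20+0.000j
Node n2: branches {I1, L1, R3, R5, C1, R6} → V_2 = -42.29+0.6780j
Node n3: branches {I1, R2, L1, I2, L3, R5, I3} → V_3 = -42.28+0.1828j
Node n4: branches {R1, L2, R4, L3, C1} → V_4 = -41.08-0.7075j
Source currents: i(V1)=-0.1035+0.04996j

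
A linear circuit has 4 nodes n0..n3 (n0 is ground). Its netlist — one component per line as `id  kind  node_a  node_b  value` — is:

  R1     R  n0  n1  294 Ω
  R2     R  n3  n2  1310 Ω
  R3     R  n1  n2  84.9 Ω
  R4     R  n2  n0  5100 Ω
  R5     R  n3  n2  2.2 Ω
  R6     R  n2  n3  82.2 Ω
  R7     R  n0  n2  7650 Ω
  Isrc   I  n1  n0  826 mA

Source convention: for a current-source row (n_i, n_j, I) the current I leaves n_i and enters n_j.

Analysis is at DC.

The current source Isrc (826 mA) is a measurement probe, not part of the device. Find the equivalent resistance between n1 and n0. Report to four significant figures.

R_eq = 268.9 Ω

Element admittances at DC:
  Y(R1) = 0.003401 S between n0,n1
  Y(R2) = 0.0007634 S between n3,n2
  Y(R3) = 0.01178 S between n1,n2
  Y(R4) = 0.0001961 S between n2,n0
  Y(R5) = 0.4545 S between n3,n2
  Y(R6) = 0.01217 S between n2,n3
  Y(R7) = 0.0001307 S between n0,n2
  Isrc: injects 0.826 A into n0 (from n1)
Assemble and solve the 3×3 MNA system:
  V(n1)=-222.1  V(n2)=-216.1  V(n3)=-216.1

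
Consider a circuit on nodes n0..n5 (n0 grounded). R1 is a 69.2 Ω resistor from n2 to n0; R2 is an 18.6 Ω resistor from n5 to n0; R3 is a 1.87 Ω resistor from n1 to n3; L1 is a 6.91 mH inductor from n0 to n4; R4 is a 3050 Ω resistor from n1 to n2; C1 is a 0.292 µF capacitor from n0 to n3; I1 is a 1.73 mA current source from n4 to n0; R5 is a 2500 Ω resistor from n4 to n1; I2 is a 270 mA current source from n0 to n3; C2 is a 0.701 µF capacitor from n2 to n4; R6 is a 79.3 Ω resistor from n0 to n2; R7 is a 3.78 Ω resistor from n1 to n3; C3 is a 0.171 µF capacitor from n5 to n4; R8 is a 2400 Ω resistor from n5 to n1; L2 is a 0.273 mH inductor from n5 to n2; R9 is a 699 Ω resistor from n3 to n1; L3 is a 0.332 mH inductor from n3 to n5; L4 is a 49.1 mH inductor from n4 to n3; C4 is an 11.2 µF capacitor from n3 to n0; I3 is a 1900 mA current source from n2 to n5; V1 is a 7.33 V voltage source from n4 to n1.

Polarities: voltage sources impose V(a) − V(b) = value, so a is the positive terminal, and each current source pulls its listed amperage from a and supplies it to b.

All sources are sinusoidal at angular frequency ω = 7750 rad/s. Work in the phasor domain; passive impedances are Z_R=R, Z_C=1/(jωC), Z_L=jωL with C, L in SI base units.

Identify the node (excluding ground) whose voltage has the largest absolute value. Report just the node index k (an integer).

Apply KCL at each of the 5 non-ground nodes and solve the resulting linear system.
Node n1: branches {R3, R4, R5, R7, R8, R9, V1} → V_1 = 4.216+0.5037j
Node n2: branches {R1, R4, C2, R6, L2, I3} → V_2 = 3.266-4.792j
Node n3: branches {R3, C1, I2, R7, R9, L3, L4, C4} → V_3 = 4.193+0.2823j
Node n4: branches {L1, I1, R5, C2, C3, L4, V1} → V_4 = 11.55+0.5037j
Node n5: branches {R2, C3, R8, L2, L3, I3} → V_5 = 3.639-0.5246j
Source currents: i(V1)=0.01548+0.1795j

4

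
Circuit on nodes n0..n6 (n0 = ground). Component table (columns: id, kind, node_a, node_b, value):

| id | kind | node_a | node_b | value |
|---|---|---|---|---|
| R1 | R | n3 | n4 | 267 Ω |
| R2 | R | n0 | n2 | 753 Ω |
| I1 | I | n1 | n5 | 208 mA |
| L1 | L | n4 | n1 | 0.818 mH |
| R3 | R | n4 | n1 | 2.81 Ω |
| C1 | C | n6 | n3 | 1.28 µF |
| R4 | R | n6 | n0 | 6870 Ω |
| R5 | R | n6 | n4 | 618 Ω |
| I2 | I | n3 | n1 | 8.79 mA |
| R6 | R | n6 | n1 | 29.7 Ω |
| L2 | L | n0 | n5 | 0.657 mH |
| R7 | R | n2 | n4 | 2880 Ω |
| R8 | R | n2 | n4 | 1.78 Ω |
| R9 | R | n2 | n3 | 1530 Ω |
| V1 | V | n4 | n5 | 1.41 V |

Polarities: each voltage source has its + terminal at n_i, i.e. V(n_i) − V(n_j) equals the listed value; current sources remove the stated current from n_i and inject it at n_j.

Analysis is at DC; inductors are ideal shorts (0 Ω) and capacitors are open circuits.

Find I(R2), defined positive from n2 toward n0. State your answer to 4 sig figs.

0.001865 A

Apply KCL at each of the 6 non-ground nodes and solve the resulting linear system.
Node n1: branches {I1, L1, R3, I2, R6} → V_1 = 1.410
Node n2: branches {R2, R7, R8, R9} → V_2 = 1.404
Node n3: branches {R1, C1, I2, R9} → V_3 = -0.5891
Node n4: branches {R1, L1, R3, R5, R7, R8, V1} → V_4 = 1.410
Node n5: branches {I1, L2, V1} → V_5 = 0.000
Node n6: branches {C1, R4, R5, R6} → V_6 = 1.404
Source currents: i(L1)=0.1994, i(L2)=0.002069, i(V1)=-0.2101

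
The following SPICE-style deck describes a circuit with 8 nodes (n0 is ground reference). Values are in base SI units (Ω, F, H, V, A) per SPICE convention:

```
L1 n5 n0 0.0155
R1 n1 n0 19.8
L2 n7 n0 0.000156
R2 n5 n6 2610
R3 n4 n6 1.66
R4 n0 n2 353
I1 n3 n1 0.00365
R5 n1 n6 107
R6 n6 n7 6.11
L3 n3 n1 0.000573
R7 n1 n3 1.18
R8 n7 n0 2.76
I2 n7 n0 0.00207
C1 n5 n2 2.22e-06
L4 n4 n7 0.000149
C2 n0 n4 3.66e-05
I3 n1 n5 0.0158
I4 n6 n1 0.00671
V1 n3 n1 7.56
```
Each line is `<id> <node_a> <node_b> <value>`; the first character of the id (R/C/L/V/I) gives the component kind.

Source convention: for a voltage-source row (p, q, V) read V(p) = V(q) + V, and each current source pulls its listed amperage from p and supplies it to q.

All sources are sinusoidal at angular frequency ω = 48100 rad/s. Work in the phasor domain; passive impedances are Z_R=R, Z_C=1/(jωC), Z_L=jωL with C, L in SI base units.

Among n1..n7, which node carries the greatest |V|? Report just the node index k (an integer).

Element admittances at ω=48100 rad/s:
  Y(L1) = 0.000-0.001341j S between n5,n0
  Y(R1) = 0.05051+0.000j S between n1,n0
  Y(L2) = 0.000-0.1333j S between n7,n0
  Y(R2) = 0.0003831+0.000j S between n5,n6
  Y(R3) = 0.6024+0.000j S between n4,n6
  Y(R4) = 0.002833+0.000j S between n0,n2
  I1: injects 0.00365 A into n1 (from n3)
  Y(R5) = 0.009346+0.000j S between n1,n6
  Y(R6) = 0.1637+0.000j S between n6,n7
  Y(L3) = 0.000-0.03628j S between n3,n1
  Y(R7) = 0.8475+0.000j S between n1,n3
  Y(R8) = 0.3623+0.000j S between n7,n0
  I2: injects 0.00207 A into n0 (from n7)
  Y(C1) = 0.000+0.1068j S between n5,n2
  Y(L4) = 0.000-0.1395j S between n4,n7
  Y(C2) = 0.000+1.760j S between n0,n4
  I3: injects 0.0158 A into n5 (from n1)
  I4: injects 0.00671 A into n1 (from n6)
  V1: constraint V(n3)−V(n1) = 7.56
Assemble and solve the 8×8 MNA system:
  V(n1)=-0.1533+0.0005225j  V(n2)=4.207+1.788j  V(n3)=7.407+0.0005225j  V(n4)=0.0003063+0.003676j  V(n5)=4.254+1.676j  V(n6)=-0.009208+0.003346j  V(n7)=-0.004983-0.001625j
  i(V1)=-6.410+0.2743j

3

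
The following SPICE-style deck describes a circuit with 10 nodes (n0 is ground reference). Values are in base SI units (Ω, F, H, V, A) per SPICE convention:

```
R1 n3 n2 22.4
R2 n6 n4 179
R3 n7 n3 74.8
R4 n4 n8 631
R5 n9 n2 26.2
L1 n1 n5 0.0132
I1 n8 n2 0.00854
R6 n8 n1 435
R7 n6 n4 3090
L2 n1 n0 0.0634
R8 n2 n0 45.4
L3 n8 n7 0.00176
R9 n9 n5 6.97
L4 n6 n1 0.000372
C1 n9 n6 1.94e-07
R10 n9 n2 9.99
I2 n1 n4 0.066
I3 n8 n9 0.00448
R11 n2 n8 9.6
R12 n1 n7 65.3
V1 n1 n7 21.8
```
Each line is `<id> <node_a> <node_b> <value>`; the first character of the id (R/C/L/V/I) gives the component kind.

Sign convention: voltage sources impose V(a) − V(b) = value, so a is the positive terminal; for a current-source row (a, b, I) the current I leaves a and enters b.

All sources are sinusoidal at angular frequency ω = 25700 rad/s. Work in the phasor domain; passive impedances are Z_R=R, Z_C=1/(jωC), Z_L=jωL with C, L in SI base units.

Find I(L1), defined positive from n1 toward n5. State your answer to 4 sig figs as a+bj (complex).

-0.01116-0.06127j A

Apply KCL at each of the 9 non-ground nodes and solve the resulting linear system.
Node n1: branches {L1, R6, L2, L4, I2, R12, V1} → V_1 = 20.90-3.290j
Node n2: branches {R1, R5, I1, R8, R10, R11} → V_2 = 0.09168+0.5824j
Node n3: branches {R1, R3} → V_3 = -0.1365-0.3101j
Node n4: branches {R2, R4, R7, I2} → V_4 = 26.06-2.431j
Node n5: branches {L1, R9} → V_5 = 0.1162+0.4945j
Node n6: branches {R2, R7, L4, C1} → V_6 = 21.89-3.253j
Node n7: branches {R3, L3, R12, V1} → V_7 = -0.8984-3.290j
Node n8: branches {R4, I1, R6, L3, I3, R11} → V_8 = -0.008864+0.6378j
Node n9: branches {R5, R9, C1, R10, I3} → V_9 = 0.1939+0.9216j
Source currents: i(V1)=-0.4309-0.02018j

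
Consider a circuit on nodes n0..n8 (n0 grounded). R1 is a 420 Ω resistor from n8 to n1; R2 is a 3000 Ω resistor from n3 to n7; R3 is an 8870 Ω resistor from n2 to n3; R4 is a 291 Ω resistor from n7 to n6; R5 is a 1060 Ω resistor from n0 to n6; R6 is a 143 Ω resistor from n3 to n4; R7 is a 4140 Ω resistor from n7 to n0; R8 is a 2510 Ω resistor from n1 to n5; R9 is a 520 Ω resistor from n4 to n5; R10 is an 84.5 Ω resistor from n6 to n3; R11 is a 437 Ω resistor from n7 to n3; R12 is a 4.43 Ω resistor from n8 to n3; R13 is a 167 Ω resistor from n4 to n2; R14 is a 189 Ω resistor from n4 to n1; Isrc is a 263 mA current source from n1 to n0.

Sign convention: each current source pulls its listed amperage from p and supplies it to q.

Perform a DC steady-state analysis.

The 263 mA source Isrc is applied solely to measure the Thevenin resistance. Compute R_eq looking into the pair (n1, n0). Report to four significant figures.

R_eq = 1095. Ω

Element admittances at DC:
  Y(R1) = 0.002381 S between n8,n1
  Y(R2) = 0.0003333 S between n3,n7
  Y(R3) = 0.0001127 S between n2,n3
  Y(R4) = 0.003436 S between n7,n6
  Y(R5) = 0.0009434 S between n0,n6
  Y(R6) = 0.006993 S between n3,n4
  Y(R7) = 0.0002415 S between n7,n0
  Y(R8) = 0.0003984 S between n1,n5
  Y(R9) = 0.001923 S between n4,n5
  Y(R10) = 0.01183 S between n6,n3
  Y(R11) = 0.002288 S between n7,n3
  Y(R12) = 0.2257 S between n8,n3
  Y(R13) = 0.005988 S between n4,n2
  Y(R14) = 0.005291 S between n4,n1
  Isrc: injects 0.263 A into n0 (from n1)
Assemble and solve the 8×8 MNA system:
  V(n1)=-288.0  V(n2)=-260.9  V(n3)=-240.2  V(n4)=-261.3  V(n5)=-265.9  V(n6)=-222.2  V(n7)=-221.1  V(n8)=-240.7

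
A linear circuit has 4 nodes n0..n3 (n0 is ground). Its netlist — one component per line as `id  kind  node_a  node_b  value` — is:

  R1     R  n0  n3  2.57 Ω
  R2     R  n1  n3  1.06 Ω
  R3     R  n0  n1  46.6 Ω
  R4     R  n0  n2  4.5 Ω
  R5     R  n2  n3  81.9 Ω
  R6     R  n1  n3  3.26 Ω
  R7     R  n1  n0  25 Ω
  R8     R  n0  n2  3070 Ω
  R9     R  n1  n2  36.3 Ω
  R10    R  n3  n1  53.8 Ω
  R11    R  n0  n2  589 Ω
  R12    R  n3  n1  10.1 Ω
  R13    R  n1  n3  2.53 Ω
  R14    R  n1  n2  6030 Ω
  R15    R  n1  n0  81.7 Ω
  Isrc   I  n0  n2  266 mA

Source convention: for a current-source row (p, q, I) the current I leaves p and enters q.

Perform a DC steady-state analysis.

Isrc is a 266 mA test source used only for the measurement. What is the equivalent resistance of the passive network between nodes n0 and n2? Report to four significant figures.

Apply KCL at each of the 3 non-ground nodes and solve the resulting linear system.
Node n1: branches {R2, R3, R6, R7, R9, R10, R12, R13, R14, R15} → V_1 = 0.08968
Node n2: branches {R4, R5, R8, R9, R11, R14, Isrc} → V_2 = 1.020
Node n3: branches {R1, R2, R5, R6, R10, R12, R13} → V_3 = 0.07881

R_eq = 3.835 Ω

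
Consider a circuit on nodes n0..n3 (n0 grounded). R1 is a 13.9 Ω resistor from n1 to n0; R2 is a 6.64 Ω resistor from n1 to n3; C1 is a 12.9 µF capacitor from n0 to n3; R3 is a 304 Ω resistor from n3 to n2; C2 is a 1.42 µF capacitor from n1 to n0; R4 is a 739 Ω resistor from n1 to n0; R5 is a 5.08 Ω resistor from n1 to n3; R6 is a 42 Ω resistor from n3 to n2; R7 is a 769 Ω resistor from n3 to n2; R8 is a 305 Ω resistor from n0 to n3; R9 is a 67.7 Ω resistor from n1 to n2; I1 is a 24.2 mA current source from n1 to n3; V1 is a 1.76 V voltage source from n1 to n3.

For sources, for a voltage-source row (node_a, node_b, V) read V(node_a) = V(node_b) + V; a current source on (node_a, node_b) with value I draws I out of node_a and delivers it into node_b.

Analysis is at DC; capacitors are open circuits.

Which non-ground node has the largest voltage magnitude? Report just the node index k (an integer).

3

MNA unknowns: 3 node voltages V₁..V_3 plus 1 source current (V1)
R1: Y=0.07194 on G[1,0]
R2: Y=0.1506 on G[1,3]
C1: Y=0.000 on G[0,3]
R3: Y=0.003289 on G[3,2]
C2: Y=0.000 on G[1,0]
R4: Y=0.001353 on G[1,0]
R5: Y=0.1969 on G[1,3]
R6: Y=0.02381 on G[3,2]
R7: Y=0.001300 on G[3,2]
R8: Y=0.003279 on G[0,3]
R9: Y=0.01477 on G[1,2]
I1: z[1]−=0.0242, z[3]+=0.0242
V1: row V1−V3=1.76, i_V1 at 1,3
solve → V1=0.07536, V2=-1.082, V3=-1.685
aux → i_V1=-0.6583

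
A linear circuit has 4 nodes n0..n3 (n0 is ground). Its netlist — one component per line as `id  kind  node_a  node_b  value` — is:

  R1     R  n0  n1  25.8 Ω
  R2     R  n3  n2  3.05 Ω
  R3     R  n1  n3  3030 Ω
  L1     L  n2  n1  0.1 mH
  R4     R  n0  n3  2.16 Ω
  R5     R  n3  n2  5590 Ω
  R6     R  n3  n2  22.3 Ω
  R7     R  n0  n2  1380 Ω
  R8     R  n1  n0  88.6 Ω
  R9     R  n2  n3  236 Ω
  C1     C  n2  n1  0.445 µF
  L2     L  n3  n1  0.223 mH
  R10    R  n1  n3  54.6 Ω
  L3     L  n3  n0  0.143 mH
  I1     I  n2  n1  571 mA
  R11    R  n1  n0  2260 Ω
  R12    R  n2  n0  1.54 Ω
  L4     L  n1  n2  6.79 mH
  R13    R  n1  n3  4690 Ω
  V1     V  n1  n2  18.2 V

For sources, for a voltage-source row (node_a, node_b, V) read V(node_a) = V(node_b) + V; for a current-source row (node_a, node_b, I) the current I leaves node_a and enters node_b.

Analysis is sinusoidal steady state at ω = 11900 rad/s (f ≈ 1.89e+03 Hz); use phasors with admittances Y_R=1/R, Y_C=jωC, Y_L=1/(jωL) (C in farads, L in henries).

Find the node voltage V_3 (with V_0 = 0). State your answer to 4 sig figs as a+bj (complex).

MNA unknowns: 3 node voltages V₁..V_3 plus 1 source current (V1)
R1: Y=0.03876+0.000j on G[0,1]
R2: Y=0.3279+0.000j on G[3,2]
R3: Y=0.0003300+0.000j on G[1,3]
L1: Y=0.000-0.8403j on G[2,1]
R4: Y=0.4630+0.000j on G[0,3]
R5: Y=0.0001789+0.000j on G[3,2]
R6: Y=0.04484+0.000j on G[3,2]
R7: Y=0.0007246+0.000j on G[0,2]
R8: Y=0.01129+0.000j on G[1,0]
R9: Y=0.004237+0.000j on G[2,3]
C1: Y=0.000+0.005295j on G[2,1]
L2: Y=0.000-0.3768j on G[3,1]
R10: Y=0.01832+0.000j on G[1,3]
L3: Y=0.000-0.5876j on G[3,0]
I1: z[2]−=0.571, z[1]+=0.571
R11: Y=0.0004425+0.000j on G[1,0]
R12: Y=0.6494+0.000j on G[2,0]
L4: Y=0.000-0.01238j on G[1,2]
R13: Y=0.0002132+0.000j on G[1,3]
V1: row V1−V2=18.2, i_V1 at 1,2
solve → V1=16.27+3.852j, V2=-1.932+3.852j, V3=3.193-1.776j
aux → i_V1=-2.618+20.05j

3.193-1.776j V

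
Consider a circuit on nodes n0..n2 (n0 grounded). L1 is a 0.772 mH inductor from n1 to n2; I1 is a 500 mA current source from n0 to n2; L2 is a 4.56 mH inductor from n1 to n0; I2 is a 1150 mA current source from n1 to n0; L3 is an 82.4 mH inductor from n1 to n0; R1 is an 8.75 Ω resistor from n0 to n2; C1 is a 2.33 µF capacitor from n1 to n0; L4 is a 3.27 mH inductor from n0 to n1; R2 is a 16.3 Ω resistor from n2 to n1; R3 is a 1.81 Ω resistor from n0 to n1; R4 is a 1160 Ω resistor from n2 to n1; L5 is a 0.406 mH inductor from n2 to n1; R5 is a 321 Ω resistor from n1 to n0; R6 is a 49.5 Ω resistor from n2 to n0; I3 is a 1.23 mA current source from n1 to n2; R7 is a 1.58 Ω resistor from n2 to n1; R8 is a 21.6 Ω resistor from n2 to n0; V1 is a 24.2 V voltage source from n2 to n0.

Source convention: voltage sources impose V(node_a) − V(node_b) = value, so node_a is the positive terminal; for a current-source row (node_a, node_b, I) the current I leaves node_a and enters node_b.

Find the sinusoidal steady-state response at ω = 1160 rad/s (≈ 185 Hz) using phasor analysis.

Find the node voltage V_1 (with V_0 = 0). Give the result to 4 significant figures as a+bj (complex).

20.30-2.627j V

Element admittances at ω=1160 rad/s:
  Y(L1) = 0.000-1.117j S between n1,n2
  I1: injects 0.5 A into n2 (from n0)
  Y(L2) = 0.000-0.1891j S between n1,n0
  I2: injects 1.15 A into n0 (from n1)
  Y(L3) = 0.000-0.01046j S between n1,n0
  Y(R1) = 0.1143+0.000j S between n0,n2
  Y(C1) = 0.000+0.002703j S between n1,n0
  Y(L4) = 0.000-0.2636j S between n0,n1
  Y(R2) = 0.06135+0.000j S between n2,n1
  Y(R3) = 0.5525+0.000j S between n0,n1
  Y(R4) = 0.0008621+0.000j S between n2,n1
  Y(L5) = 0.000-2.123j S between n2,n1
  Y(R5) = 0.003115+0.000j S between n1,n0
  Y(R6) = 0.02020+0.000j S between n2,n0
  I3: injects 0.00123 A into n2 (from n1)
  Y(R7) = 0.6329+0.000j S between n2,n1
  Y(R8) = 0.04630+0.000j S between n2,n0
  V1: constraint V(n2)−V(n0) = 24.2
Assemble and solve the 3×3 MNA system:
  V(n1)=20.30-2.627j  V(n2)=24.20+0.000j
  i(V1)=-15.09+10.81j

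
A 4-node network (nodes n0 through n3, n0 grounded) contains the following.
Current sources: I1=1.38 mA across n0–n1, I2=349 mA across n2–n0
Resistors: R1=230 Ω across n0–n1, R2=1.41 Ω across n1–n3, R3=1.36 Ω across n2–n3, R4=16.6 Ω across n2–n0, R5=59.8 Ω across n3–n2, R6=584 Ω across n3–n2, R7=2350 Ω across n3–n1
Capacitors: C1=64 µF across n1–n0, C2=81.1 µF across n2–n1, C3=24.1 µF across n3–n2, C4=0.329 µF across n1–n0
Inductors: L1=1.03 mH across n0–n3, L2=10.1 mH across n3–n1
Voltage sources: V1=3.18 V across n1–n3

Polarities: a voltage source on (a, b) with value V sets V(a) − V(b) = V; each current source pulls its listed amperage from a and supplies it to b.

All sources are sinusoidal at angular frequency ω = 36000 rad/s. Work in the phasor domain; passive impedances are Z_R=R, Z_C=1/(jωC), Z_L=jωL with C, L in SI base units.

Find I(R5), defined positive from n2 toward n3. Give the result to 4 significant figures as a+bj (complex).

Apply KCL at each of the 3 non-ground nodes and solve the resulting linear system.
Node n1: branches {I1, R1, R2, C1, C2, C4, R7, L2, V1} → V_1 = -0.05535+0.1280j
Node n2: branches {I2, R3, R4, C2, R5, C3, R6} → V_2 = -0.9024+0.6701j
Node n3: branches {R2, R3, R5, C3, R6, R7, L1, L2, V1} → V_3 = -3.235+0.1280j
Source currents: i(V1)=-3.541-2.337j

0.03901+0.009065j A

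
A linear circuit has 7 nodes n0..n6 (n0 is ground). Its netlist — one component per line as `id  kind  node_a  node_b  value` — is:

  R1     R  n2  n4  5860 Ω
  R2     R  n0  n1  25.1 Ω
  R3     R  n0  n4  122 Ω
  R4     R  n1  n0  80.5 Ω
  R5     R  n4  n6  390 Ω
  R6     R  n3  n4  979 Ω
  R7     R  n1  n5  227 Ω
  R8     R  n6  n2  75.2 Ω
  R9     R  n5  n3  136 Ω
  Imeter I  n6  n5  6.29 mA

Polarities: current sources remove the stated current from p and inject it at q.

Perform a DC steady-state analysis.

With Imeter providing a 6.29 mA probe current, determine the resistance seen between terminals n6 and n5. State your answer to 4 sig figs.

Element admittances at DC:
  Y(R1) = 0.0001706 S between n2,n4
  Y(R2) = 0.03984 S between n0,n1
  Y(R3) = 0.008197 S between n0,n4
  Y(R4) = 0.01242 S between n1,n0
  Y(R5) = 0.002564 S between n4,n6
  Y(R6) = 0.001021 S between n3,n4
  Y(R7) = 0.004405 S between n1,n5
  Y(R8) = 0.01330 S between n6,n2
  Y(R9) = 0.007353 S between n5,n3
  Imeter: injects 0.00629 A into n5 (from n6)
Assemble and solve the 6×6 MNA system:
  V(n1)=0.09048  V(n2)=-2.850  V(n3)=0.9516  V(n4)=-0.5769  V(n5)=1.164  V(n6)=-2.879

R_eq = 642.7 Ω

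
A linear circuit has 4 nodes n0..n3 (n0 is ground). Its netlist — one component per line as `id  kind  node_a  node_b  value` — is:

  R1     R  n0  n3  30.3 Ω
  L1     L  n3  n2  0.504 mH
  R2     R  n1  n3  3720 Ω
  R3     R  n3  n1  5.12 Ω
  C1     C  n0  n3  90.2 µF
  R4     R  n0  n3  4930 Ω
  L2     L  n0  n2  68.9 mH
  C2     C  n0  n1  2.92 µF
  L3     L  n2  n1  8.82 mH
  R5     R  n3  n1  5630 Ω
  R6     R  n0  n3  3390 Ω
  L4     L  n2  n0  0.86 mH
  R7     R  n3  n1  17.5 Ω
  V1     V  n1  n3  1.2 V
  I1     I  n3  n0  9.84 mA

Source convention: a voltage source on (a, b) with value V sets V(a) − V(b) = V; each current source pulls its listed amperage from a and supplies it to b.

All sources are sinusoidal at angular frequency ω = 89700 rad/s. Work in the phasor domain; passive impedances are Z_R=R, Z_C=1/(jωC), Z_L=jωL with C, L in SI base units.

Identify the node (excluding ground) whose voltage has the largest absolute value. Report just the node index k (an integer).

Element admittances at ω=89700 rad/s:
  Y(R1) = 0.03300+0.000j S between n0,n3
  Y(L1) = 0.000-0.02212j S between n3,n2
  Y(R2) = 0.0002688+0.000j S between n1,n3
  Y(R3) = 0.1953+0.000j S between n3,n1
  Y(C1) = 0.000+8.091j S between n0,n3
  Y(R4) = 0.0002028+0.000j S between n0,n3
  Y(L2) = 0.000-0.0001618j S between n0,n2
  Y(C2) = 0.000+0.2619j S between n0,n1
  Y(L3) = 0.000-0.001264j S between n2,n1
  Y(R5) = 0.0001776+0.000j S between n3,n1
  Y(R6) = 0.0002950+0.000j S between n0,n3
  Y(L4) = 0.000-0.01296j S between n2,n0
  Y(R7) = 0.05714+0.000j S between n3,n1
  V1: constraint V(n1)−V(n3) = 1.2
  I1: injects 0.00984 A into n0 (from n3)
Assemble and solve the 4×4 MNA system:
  V(n1)=1.162+0.001028j  V(n2)=0.01746+0.0006586j  V(n3)=-0.03761+0.001028j
  i(V1)=-0.3032-0.3030j

1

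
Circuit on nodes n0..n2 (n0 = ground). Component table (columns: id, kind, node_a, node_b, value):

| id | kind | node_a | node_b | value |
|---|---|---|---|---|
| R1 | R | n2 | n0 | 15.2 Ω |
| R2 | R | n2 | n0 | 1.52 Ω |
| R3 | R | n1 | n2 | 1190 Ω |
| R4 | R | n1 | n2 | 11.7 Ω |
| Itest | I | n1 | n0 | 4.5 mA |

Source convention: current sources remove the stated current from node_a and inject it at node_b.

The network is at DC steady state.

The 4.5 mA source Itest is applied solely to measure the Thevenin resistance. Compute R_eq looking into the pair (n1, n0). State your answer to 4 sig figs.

Element admittances at DC:
  Y(R1) = 0.06579 S between n2,n0
  Y(R2) = 0.6579 S between n2,n0
  Y(R3) = 0.0008403 S between n1,n2
  Y(R4) = 0.08547 S between n1,n2
  Itest: injects 0.0045 A into n0 (from n1)
Assemble and solve the 2×2 MNA system:
  V(n1)=-0.05836  V(n2)=-0.006218

R_eq = 12.97 Ω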